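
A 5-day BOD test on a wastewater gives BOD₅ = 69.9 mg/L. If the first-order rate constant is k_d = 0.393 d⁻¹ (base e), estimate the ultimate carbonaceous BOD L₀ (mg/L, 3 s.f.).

L₀ ≈ 81.3 mg/L

BOD₅ = L₀(1 − e^(−5k_d)) ⇒ L₀ = BOD₅ / (1 − e^(−5×0.393))
= 69.9 / (1 − 0.1402) = 69.9 / 0.8598 = 81.29 mg/L.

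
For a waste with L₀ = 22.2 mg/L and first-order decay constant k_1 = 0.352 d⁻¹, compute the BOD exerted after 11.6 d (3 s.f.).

y_t = L₀(1 − e^(−k_1 t)) = 22.2 × (1 − e^(−0.352×11.6))
= 22.2 × (1 − 0.01685) = 22.2 × 0.9831 = 21.83 mg/L.

y ≈ 21.8 mg/L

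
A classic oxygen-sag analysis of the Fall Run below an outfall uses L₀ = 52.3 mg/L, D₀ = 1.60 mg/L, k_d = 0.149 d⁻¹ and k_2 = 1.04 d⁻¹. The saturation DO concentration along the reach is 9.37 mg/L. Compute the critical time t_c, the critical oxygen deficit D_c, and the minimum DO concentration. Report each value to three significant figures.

At the critical point dD/dt = 0, so k_d L₀ e^(−k_d t) = k_2 D. Substituting D(t) from the Streeter–Phelps equation and solving for t gives
t_c = ln[(k_2/k_d)(1 − D₀(k_2−k_d)/(k_d L₀))] / (k_2−k_d).
Here k_2−k_d = 0.8910 d⁻¹ and 1 − D₀(k_2−k_d)/(k_d L₀) = 1 − 1.60×0.8910/(0.149×52.3) = 0.8171, so
t_c = ln(6.980 × 0.8171) / 0.8910 = 1.741 / 0.8910 = 1.954 d.
D_c = (k_d/k_2) L₀ e^(−k_d t_c) = (0.149/1.04) × 52.3 × e^(−0.149×1.954) = 0.1433 × 52.3 × 0.7474 = 5.600 mg/L.
Minimum DO = C_s − D_c = 9.37 − 5.600 = 3.770 mg/L.

t_c ≈ 1.95 d; D_c ≈ 5.60 mg/L; min DO ≈ 3.77 mg/L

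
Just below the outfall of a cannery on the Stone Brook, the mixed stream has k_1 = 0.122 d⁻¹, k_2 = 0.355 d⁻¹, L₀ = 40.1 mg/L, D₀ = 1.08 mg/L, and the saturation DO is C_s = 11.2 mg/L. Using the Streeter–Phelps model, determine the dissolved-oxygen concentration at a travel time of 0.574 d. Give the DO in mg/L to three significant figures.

DO ≈ 7.87 mg/L

k_1 L₀/(k_2−k_1) = 0.122×40.1/(0.355−0.122) = 4.892/0.2330 = 21.00 mg/L.
e^(−k_1 t) = e^(−0.122×0.5740) = 0.9324; e^(−k_2 t) = e^(−0.355×0.5740) = 0.8156.
D = 21.00 × (0.9324 − 0.8156) + 1.08 × 0.8156 = 2.451 + 0.8809 = 3.332 mg/L.
DO = C_s − D = 11.2 − 3.332 = 7.868 mg/L.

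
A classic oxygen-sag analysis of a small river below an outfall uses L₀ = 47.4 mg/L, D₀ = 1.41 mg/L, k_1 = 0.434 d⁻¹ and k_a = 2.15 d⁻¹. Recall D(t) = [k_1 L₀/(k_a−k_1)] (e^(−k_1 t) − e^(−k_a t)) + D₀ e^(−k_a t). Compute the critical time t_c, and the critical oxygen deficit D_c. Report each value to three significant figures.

With k_a/k_1 = 4.954 and 1 − D₀(k_a−k_1)/(k_1 L₀) = 0.8824,
t_c = ln(4.954 × 0.8824) / (2.15 − 0.434) = ln(4.371) / 1.716 = 1.475/1.716 = 0.8596 d.
D_c = (k_1/k_a) L₀ e^(−k_1 t_c) = (0.434/2.15) × 47.4 × e^(−0.434×0.8596) = 0.2019 × 47.4 × 0.6886 = 6.589 mg/L.

t_c ≈ 0.860 d; D_c ≈ 6.59 mg/L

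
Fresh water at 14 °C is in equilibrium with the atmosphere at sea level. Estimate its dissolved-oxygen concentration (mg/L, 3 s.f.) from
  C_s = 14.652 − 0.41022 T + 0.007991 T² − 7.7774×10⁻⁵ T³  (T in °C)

C_s = 14.652 − 0.41022×14 + 0.007991×14² − 7.7774×10⁻⁵×14³ = 10.26 mg/L.

C_s ≈ 10.3 mg/L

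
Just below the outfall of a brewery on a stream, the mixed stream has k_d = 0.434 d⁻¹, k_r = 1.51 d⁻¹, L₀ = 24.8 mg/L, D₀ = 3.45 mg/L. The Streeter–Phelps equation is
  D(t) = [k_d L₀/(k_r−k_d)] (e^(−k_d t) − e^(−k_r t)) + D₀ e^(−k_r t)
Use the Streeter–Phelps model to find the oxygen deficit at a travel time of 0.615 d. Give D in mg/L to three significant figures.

D ≈ 5.07 mg/L

k_d L₀/(k_r−k_d) = 0.434×24.8/(1.51−0.434) = 10.76/1.076 = 10.00 mg/L.
e^(−k_d t) = e^(−0.434×0.6150) = 0.7657; e^(−k_r t) = e^(−1.51×0.6150) = 0.3951.
D = 10.00 × (0.7657 − 0.3951) + 3.45 × 0.3951 = 3.708 + 1.363 = 5.071 mg/L.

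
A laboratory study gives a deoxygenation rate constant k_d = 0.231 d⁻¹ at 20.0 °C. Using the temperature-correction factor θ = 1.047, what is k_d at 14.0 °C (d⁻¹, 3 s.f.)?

k_d ≈ 0.175 d⁻¹

k_d(T₂) = k_d(T₁) · θ^(T₂−T₁) = 0.231 × 1.047^(14.0−20.0)
= 0.231 × 1.047^-6.00 = 0.231 × 0.7591 = 0.1754 d⁻¹.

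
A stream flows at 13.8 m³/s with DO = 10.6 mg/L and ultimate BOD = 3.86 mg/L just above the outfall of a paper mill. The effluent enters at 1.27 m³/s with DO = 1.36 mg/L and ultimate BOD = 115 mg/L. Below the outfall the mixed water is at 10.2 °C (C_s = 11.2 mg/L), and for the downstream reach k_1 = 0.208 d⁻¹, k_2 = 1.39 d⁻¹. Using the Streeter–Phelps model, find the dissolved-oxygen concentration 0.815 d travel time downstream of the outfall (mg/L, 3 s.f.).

DO ≈ 9.54 mg/L

Mixed DO = (13.8×10.6 + 1.27×1.36)/(13.8+1.27) = 148.0/15.07 = 9.821 mg/L.
Mixed L₀ = (13.8×3.86 + 1.27×115)/(15.07) = 199.3/15.07 = 13.23 mg/L.
Initial deficit D₀ = C_s − DO₀ = 11.2 − 9.821 = 1.379 mg/L.
D(0.815) = [0.208×13.23/(1.39−0.208)](e^(−0.208×0.815) − e^(−1.39×0.815)) + 1.379 e^(−1.39×0.815)
= 2.327 × (0.8441 − 0.3221) + 1.379 × 0.3221 = 1.659 mg/L.
DO = 11.2 − 1.659 = 9.541 mg/L.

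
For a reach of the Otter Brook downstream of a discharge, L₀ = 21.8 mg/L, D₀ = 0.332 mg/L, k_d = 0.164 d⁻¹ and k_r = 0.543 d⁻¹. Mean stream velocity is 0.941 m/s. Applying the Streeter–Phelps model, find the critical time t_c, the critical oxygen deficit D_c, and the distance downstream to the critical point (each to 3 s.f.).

t_c ≈ 3.06 d; D_c ≈ 3.98 mg/L; x_c ≈ 249 km

At the critical point dD/dt = 0, so k_d L₀ e^(−k_d t) = k_r D. Substituting D(t) from the Streeter–Phelps equation and solving for t gives
t_c = ln[(k_r/k_d)(1 − D₀(k_r−k_d)/(k_d L₀))] / (k_r−k_d).
Here k_r−k_d = 0.3790 d⁻¹ and 1 − D₀(k_r−k_d)/(k_d L₀) = 1 − 0.332×0.3790/(0.164×21.8) = 0.9648, so
t_c = ln(3.311 × 0.9648) / 0.3790 = 1.161 / 0.3790 = 3.064 d.
L(t_c) = L₀ e^(−k_d t_c) = 21.8 × 0.6050 = 13.19 mg/L, and at the critical point k_r D_c = k_d L, so D_c = (0.164/0.543) × 13.19 = 3.983 mg/L.
x_c = v t_c = 0.941 m/s × 3.064 d × 86400 s/d = 249100 m ≈ 249 km.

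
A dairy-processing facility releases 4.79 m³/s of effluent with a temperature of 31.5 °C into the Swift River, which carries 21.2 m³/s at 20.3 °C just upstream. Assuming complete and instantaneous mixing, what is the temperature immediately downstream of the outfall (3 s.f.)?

22.4 °C

Flow-weighted mixing: C = (Q_r C_r + Q_w C_w)/(Q_r + Q_w)
= (21.2×20.3 + 4.79×31.5)/(21.2 + 4.79) = 581.2/25.99 = 22.36 °C.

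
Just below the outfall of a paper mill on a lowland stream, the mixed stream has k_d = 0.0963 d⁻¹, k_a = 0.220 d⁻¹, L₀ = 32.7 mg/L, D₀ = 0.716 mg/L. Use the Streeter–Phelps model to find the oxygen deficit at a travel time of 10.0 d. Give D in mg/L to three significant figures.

k_d L₀/(k_a−k_d) = 0.0963×32.7/(0.220−0.0963) = 3.149/0.1237 = 25.46 mg/L.
e^(−k_d t) = e^(−0.0963×10.00) = 0.3817; e^(−k_a t) = e^(−0.220×10.00) = 0.1108.
D = 25.46 × (0.3817 − 0.1108) + 0.716 × 0.1108 = 6.897 + 0.07934 = 6.977 mg/L.

D ≈ 6.98 mg/L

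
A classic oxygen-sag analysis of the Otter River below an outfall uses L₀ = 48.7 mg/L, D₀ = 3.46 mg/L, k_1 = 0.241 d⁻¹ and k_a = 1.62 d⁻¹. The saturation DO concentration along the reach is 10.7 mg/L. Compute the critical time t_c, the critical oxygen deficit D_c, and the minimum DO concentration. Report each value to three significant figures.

t_c ≈ 1.00 d; D_c ≈ 5.69 mg/L; min DO ≈ 5.01 mg/L

t_c = [1/(k_a−k_1)] ln[(k_a/k_1)(1 − D₀(k_a−k_1)/(k_1 L₀))]
= [1/(1.62−0.241)] ln[(1.62/0.241)(1 − 3.46×1.379/(0.241×48.7))]
= (1/1.379) ln[6.722 × 0.5935] = 0.7252 × ln(3.989) = 0.7252 × 1.384 = 1.003 d.
L(t_c) = L₀ e^(−k_1 t_c) = 48.7 × 0.7852 = 38.24 mg/L, and at the critical point k_a D_c = k_1 L, so D_c = (0.241/1.62) × 38.24 = 5.689 mg/L.
Minimum DO = C_s − D_c = 10.7 − 5.689 = 5.011 mg/L.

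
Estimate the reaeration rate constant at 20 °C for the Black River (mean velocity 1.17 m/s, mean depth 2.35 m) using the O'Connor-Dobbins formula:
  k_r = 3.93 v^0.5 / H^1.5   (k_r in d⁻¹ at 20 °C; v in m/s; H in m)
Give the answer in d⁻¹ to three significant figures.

k_r = 3.93 × 1.17^0.5 / 2.35^1.5 = 3.93 × 1.082 / 3.602 = 1.180 d⁻¹.

k_r ≈ 1.18 d⁻¹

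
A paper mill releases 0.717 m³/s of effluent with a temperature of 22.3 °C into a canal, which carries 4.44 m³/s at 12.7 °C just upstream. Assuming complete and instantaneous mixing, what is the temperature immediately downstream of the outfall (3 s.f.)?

Flow-weighted mixing: C = (Q_r C_r + Q_w C_w)/(Q_r + Q_w)
= (4.44×12.7 + 0.717×22.3)/(4.44 + 0.717) = 72.38/5.157 = 14.03 °C.

14.0 °C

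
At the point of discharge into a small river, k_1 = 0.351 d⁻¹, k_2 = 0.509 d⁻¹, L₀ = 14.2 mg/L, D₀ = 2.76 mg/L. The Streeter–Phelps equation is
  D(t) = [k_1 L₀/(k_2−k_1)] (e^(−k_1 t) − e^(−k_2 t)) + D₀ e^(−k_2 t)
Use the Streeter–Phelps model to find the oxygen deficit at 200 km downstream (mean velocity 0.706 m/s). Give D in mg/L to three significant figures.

D ≈ 4.56 mg/L

Travel time t = x/v = 200 km / (0.706 m/s) = 200000 m / 0.706 m/s = 283300 s = 3.279 d.
k_1 L₀/(k_2−k_1) = 0.351×14.2/(0.509−0.351) = 4.984/0.1580 = 31.55 mg/L.
e^(−k_1 t) = e^(−0.351×3.279) = 0.3164; e^(−k_2 t) = e^(−0.509×3.279) = 0.1885.
D = 31.55 × (0.3164 − 0.1885) + 2.76 × 0.1885 = 4.035 + 0.5201 = 4.555 mg/L.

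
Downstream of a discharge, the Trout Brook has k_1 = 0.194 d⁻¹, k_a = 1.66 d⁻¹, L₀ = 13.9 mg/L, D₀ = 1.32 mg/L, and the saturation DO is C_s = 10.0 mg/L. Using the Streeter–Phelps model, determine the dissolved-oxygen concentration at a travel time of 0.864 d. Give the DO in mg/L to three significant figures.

DO ≈ 8.57 mg/L

k_1 L₀/(k_a−k_1) = 0.194×13.9/(1.66−0.194) = 2.697/1.466 = 1.839 mg/L.
e^(−k_1 t) = e^(−0.194×0.8640) = 0.8457; e^(−k_a t) = e^(−1.66×0.8640) = 0.2383.
D = 1.839 × (0.8457 − 0.2383) + 1.32 × 0.2383 = 1.117 + 0.3146 = 1.432 mg/L.
DO = C_s − D = 10.0 − 1.432 = 8.568 mg/L.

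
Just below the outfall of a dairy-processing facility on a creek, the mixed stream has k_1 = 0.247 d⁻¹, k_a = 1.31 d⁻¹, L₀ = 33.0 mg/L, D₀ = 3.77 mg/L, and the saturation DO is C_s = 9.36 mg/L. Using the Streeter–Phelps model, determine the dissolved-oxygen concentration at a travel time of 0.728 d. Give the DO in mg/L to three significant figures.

DO ≈ 4.46 mg/L

k_1 L₀/(k_a−k_1) = 0.247×33.0/(1.31−0.247) = 8.151/1.063 = 7.668 mg/L.
e^(−k_1 t) = e^(−0.247×0.7280) = 0.8354; e^(−k_a t) = e^(−1.31×0.7280) = 0.3853.
D = 7.668 × (0.8354 − 0.3853) + 3.77 × 0.3853 = 3.451 + 1.453 = 4.904 mg/L.
DO = C_s − D = 9.36 − 4.904 = 4.456 mg/L.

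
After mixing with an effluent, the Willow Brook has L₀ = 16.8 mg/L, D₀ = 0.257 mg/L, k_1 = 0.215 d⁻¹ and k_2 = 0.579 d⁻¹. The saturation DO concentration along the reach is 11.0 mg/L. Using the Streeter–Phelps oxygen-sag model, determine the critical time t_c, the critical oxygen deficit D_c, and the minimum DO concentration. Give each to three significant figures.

t_c ≈ 2.65 d; D_c ≈ 3.53 mg/L; min DO ≈ 7.47 mg/L

With k_2/k_1 = 2.693 and 1 − D₀(k_2−k_1)/(k_1 L₀) = 0.9741,
t_c = ln(2.693 × 0.9741) / (0.579 − 0.215) = ln(2.623) / 0.3640 = 0.9644/0.3640 = 2.650 d.
L(t_c) = L₀ e^(−k_1 t_c) = 16.8 × 0.5657 = 9.504 mg/L, and at the critical point k_2 D_c = k_1 L, so D_c = (0.215/0.579) × 9.504 = 3.529 mg/L.
Minimum DO = C_s − D_c = 11.0 − 3.529 = 7.471 mg/L.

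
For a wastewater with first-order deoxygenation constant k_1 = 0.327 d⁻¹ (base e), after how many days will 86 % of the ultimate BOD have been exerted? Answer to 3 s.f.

t ≈ 6.01 d

y/L₀ = 1 − e^(−k_1 t) = 0.86 ⇒ e^(−k_1 t) = 0.140
t = −ln(0.140) / 0.327 = 1.966 / 0.327 = 6.013 d.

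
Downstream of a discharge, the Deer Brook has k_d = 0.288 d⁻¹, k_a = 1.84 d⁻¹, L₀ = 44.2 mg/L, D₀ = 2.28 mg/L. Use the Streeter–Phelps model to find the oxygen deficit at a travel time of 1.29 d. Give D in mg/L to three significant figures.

k_d L₀/(k_a−k_d) = 0.288×44.2/(1.84−0.288) = 12.73/1.552 = 8.202 mg/L.
e^(−k_d t) = e^(−0.288×1.290) = 0.6897; e^(−k_a t) = e^(−1.84×1.290) = 0.09314.
D = 8.202 × (0.6897 − 0.09314) + 2.28 × 0.09314 = 4.893 + 0.2124 = 5.105 mg/L.

D ≈ 5.11 mg/L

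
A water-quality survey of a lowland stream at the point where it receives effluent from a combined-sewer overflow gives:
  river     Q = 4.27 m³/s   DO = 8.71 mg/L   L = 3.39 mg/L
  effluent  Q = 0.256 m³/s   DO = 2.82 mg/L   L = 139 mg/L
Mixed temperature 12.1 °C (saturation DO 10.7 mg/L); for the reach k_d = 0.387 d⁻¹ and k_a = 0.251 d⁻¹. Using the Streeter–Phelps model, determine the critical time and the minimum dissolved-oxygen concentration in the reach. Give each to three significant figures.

t_c ≈ 2.66 d; minimum DO ≈ 4.61 mg/L

Mixed DO = (4.27×8.71 + 0.256×2.82)/(4.27+0.256) = 37.91/4.526 = 8.377 mg/L.
Mixed L₀ = (4.27×3.39 + 0.256×139)/(4.526) = 50.06/4.526 = 11.06 mg/L.
Initial deficit D₀ = C_s − DO₀ = 10.7 − 8.377 = 2.323 mg/L.
t_c = (1/-0.1360) ln[(0.251/0.387)(1 − 2.323×-0.1360/(0.387×11.06))] = -7.353 × ln(0.6965) = 2.660 d.
D_c = (0.387/0.251) × 11.06 × e^(−0.387×2.660) = 1.542 × 11.06 × 0.3572 = 6.092 mg/L.
Minimum DO = 10.7 − 6.092 = 4.608 mg/L.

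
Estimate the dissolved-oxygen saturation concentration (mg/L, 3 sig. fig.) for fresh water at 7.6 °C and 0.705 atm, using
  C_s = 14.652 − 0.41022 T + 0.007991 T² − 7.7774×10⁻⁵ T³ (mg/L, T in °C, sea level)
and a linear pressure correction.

C_s ≈ 8.43 mg/L

At sea level: C_s = 14.652 − 0.41022×7.6 + 0.007991×7.6² − 7.7774×10⁻⁵×7.6³ = 11.96 mg/L.
Pressure correction: C_s' = 11.96 × 0.705 = 8.433 mg/L.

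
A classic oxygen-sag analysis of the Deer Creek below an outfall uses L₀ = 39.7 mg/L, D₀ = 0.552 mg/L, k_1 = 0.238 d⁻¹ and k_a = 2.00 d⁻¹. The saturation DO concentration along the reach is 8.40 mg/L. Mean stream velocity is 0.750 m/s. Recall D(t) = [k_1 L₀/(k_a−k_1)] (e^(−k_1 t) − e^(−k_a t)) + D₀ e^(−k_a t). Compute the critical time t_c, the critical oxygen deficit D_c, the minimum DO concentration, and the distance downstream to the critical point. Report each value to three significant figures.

At the critical point dD/dt = 0, so k_1 L₀ e^(−k_1 t) = k_a D. Substituting D(t) from the Streeter–Phelps equation and solving for t gives
t_c = ln[(k_a/k_1)(1 − D₀(k_a−k_1)/(k_1 L₀))] / (k_a−k_1).
Here k_a−k_1 = 1.762 d⁻¹ and 1 − D₀(k_a−k_1)/(k_1 L₀) = 1 − 0.552×1.762/(0.238×39.7) = 0.8971, so
t_c = ln(8.403 × 0.8971) / 1.762 = 2.020 / 1.762 = 1.146 d.
L(t_c) = L₀ e^(−k_1 t_c) = 39.7 × 0.7612 = 30.22 mg/L, and at the critical point k_a D_c = k_1 L, so D_c = (0.238/2.00) × 30.22 = 3.596 mg/L.
Minimum DO = C_s − D_c = 8.40 − 3.596 = 4.804 mg/L.
x_c = v t_c = 0.750 m/s × 1.146 d × 86400 s/d = 74290 m ≈ 74.3 km.

t_c ≈ 1.15 d; D_c ≈ 3.60 mg/L; min DO ≈ 4.80 mg/L; x_c ≈ 74.3 km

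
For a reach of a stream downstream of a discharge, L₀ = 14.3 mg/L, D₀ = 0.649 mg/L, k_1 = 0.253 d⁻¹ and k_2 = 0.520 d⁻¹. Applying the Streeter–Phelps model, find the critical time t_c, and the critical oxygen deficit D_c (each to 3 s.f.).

t_c = [1/(k_2−k_1)] ln[(k_2/k_1)(1 − D₀(k_2−k_1)/(k_1 L₀))]
= [1/(0.520−0.253)] ln[(0.520/0.253)(1 − 0.649×0.2670/(0.253×14.3))]
= (1/0.2670) ln[2.055 × 0.9521] = 3.745 × ln(1.957) = 3.745 × 0.6714 = 2.514 d.
D_c = (k_1/k_2) L₀ e^(−k_1 t_c) = (0.253/0.520) × 14.3 × e^(−0.253×2.514) = 0.4865 × 14.3 × 0.5293 = 3.683 mg/L.

t_c ≈ 2.51 d; D_c ≈ 3.68 mg/L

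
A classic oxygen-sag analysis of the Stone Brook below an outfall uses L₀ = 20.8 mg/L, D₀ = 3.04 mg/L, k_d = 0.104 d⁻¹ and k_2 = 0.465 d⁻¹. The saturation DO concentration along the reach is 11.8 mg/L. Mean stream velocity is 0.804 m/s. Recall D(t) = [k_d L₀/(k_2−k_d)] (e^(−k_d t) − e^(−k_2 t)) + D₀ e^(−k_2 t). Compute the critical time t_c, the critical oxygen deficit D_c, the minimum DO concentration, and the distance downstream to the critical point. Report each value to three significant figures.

t_c ≈ 2.19 d; D_c ≈ 3.71 mg/L; min DO ≈ 8.09 mg/L; x_c ≈ 152 km

t_c = [1/(k_2−k_d)] ln[(k_2/k_d)(1 − D₀(k_2−k_d)/(k_d L₀))]
= [1/(0.465−0.104)] ln[(0.465/0.104)(1 − 3.04×0.3610/(0.104×20.8))]
= (1/0.3610) ln[4.471 × 0.4927] = 2.770 × ln(2.203) = 2.770 × 0.7897 = 2.188 d.
L(t_c) = L₀ e^(−k_d t_c) = 20.8 × 0.7965 = 16.57 mg/L, and at the critical point k_2 D_c = k_d L, so D_c = (0.104/0.465) × 16.57 = 3.705 mg/L.
Minimum DO = C_s − D_c = 11.8 − 3.705 = 8.095 mg/L.
x_c = v t_c = 0.804 m/s × 2.188 d × 86400 s/d = 152000 m ≈ 152 km.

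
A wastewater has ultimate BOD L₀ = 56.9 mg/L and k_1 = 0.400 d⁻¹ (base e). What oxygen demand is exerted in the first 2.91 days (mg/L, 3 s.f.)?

y_t = L₀(1 − e^(−k_1 t)) = 56.9 × (1 − e^(−0.400×2.91))
= 56.9 × (1 − 0.3122) = 56.9 × 0.6878 = 39.13 mg/L.

y ≈ 39.1 mg/L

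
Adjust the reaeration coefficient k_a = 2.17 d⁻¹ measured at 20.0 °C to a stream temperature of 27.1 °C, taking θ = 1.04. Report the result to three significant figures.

k_a ≈ 2.87 d⁻¹

k_a(T₂) = k_a(T₁) · θ^(T₂−T₁) = 2.17 × 1.04^(27.1−20.0)
= 2.17 × 1.04^7.10 = 2.17 × 1.321 = 2.867 d⁻¹.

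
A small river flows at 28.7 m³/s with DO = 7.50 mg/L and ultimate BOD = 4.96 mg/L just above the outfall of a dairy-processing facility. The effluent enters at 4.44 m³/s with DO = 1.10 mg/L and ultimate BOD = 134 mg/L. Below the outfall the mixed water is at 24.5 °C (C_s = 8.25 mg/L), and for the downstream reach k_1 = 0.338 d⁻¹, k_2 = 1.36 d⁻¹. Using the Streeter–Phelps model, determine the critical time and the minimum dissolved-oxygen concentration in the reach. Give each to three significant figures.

t_c ≈ 1.12 d; minimum DO ≈ 4.46 mg/L

Mixed DO = (28.7×7.50 + 4.44×1.10)/(28.7+4.44) = 220.1/33.14 = 6.643 mg/L.
Mixed L₀ = (28.7×4.96 + 4.44×134)/(33.14) = 737.3/33.14 = 22.25 mg/L.
Initial deficit D₀ = C_s − DO₀ = 8.25 − 6.643 = 1.607 mg/L.
t_c = (1/1.022) ln[(1.36/0.338)(1 − 1.607×1.022/(0.338×22.25))] = 0.9785 × ln(3.145) = 1.121 d.
D_c = (0.338/1.36) × 22.25 × e^(−0.338×1.121) = 0.2485 × 22.25 × 0.6846 = 3.785 mg/L.
Minimum DO = 8.25 − 3.785 = 4.465 mg/L.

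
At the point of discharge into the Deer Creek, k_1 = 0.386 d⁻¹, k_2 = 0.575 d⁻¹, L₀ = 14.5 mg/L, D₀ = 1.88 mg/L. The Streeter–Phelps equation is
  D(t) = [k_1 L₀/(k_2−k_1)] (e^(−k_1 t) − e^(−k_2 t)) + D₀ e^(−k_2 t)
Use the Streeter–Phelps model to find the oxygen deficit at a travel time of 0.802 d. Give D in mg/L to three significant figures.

k_1 L₀/(k_2−k_1) = 0.386×14.5/(0.575−0.386) = 5.597/0.1890 = 29.61 mg/L.
e^(−k_1 t) = e^(−0.386×0.8020) = 0.7338; e^(−k_2 t) = e^(−0.575×0.8020) = 0.6306.
D = 29.61 × (0.7338 − 0.6306) + 1.88 × 0.6306 = 3.056 + 1.185 = 4.242 mg/L.

D ≈ 4.24 mg/L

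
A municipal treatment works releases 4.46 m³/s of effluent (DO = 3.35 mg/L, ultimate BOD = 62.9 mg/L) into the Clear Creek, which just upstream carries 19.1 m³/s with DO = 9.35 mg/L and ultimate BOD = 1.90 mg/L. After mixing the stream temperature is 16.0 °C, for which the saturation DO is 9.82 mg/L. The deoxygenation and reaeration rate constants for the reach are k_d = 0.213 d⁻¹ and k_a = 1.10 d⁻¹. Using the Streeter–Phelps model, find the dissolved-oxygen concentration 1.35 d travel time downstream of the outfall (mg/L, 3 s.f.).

Mixed DO = (19.1×9.35 + 4.46×3.35)/(19.1+4.46) = 193.5/23.56 = 8.214 mg/L.
Mixed L₀ = (19.1×1.90 + 4.46×62.9)/(23.56) = 316.8/23.56 = 13.45 mg/L.
Initial deficit D₀ = C_s − DO₀ = 9.82 − 8.214 = 1.606 mg/L.
D(1.35) = [0.213×13.45/(1.10−0.213)](e^(−0.213×1.35) − e^(−1.10×1.35)) + 1.606 e^(−1.10×1.35)
= 3.229 × (0.7501 − 0.2265) + 1.606 × 0.2265 = 2.055 mg/L.
DO = 9.82 − 2.055 = 7.765 mg/L.

DO ≈ 7.77 mg/L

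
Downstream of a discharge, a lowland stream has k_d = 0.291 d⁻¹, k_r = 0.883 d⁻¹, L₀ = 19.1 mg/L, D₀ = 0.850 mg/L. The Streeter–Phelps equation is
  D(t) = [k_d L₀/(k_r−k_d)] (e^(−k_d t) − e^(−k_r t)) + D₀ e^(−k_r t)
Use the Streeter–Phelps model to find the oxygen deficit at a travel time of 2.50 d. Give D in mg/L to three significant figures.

k_d L₀/(k_r−k_d) = 0.291×19.1/(0.883−0.291) = 5.558/0.5920 = 9.389 mg/L.
e^(−k_d t) = e^(−0.291×2.500) = 0.4831; e^(−k_r t) = e^(−0.883×2.500) = 0.1100.
D = 9.389 × (0.4831 − 0.1100) + 0.850 × 0.1100 = 3.503 + 0.09348 = 3.597 mg/L.

D ≈ 3.60 mg/L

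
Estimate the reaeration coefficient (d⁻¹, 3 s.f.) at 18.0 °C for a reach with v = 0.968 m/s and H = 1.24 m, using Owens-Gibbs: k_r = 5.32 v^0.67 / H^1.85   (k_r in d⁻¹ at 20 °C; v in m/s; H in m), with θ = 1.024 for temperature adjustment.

k_r ≈ 3.33 d⁻¹

k_r(20) = 5.32 × 0.968^0.67 / 1.24^1.85 = 5.32 × 0.9784 / 1.489 = 3.496 d⁻¹.
k_r(18.0) = 3.496 × 1.024^(18.0−20) = 3.496 × 0.9537 = 3.334 d⁻¹.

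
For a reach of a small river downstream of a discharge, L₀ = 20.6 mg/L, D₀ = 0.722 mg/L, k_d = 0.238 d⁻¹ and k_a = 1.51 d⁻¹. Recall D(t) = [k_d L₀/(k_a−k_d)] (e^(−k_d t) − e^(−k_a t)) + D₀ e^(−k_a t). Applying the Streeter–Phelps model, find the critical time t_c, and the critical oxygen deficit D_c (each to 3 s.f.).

t_c = [1/(k_a−k_d)] ln[(k_a/k_d)(1 − D₀(k_a−k_d)/(k_d L₀))]
= [1/(1.51−0.238)] ln[(1.51/0.238)(1 − 0.722×1.272/(0.238×20.6))]
= (1/1.272) ln[6.345 × 0.8127] = 0.7862 × ln(5.156) = 0.7862 × 1.640 = 1.289 d.
D_c = (k_d/k_a) L₀ e^(−k_d t_c) = (0.238/1.51) × 20.6 × e^(−0.238×1.289) = 0.1576 × 20.6 × 0.7357 = 2.389 mg/L.

t_c ≈ 1.29 d; D_c ≈ 2.39 mg/L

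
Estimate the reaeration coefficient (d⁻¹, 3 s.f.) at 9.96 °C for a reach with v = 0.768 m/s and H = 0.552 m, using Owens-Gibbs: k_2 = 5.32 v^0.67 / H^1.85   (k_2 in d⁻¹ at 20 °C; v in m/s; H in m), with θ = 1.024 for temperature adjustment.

k_2 ≈ 10.5 d⁻¹

k_2(20) = 5.32 × 0.768^0.67 / 0.552^1.85 = 5.32 × 0.8379 / 0.3331 = 13.38 d⁻¹.
k_2(9.96) = 13.38 × 1.024^(9.96−20) = 13.38 × 0.7881 = 10.55 d⁻¹.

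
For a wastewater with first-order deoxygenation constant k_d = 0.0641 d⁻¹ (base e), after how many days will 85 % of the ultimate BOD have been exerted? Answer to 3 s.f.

t ≈ 29.6 d

y/L₀ = 1 − e^(−k_d t) = 0.85 ⇒ e^(−k_d t) = 0.150
t = −ln(0.150) / 0.0641 = 1.897 / 0.0641 = 29.60 d.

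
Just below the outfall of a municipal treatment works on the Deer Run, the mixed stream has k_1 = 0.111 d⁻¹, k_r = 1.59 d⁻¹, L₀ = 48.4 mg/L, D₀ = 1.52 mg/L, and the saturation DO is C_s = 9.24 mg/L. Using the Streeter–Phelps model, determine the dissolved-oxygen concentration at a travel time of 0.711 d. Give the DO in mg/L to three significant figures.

k_1 L₀/(k_r−k_1) = 0.111×48.4/(1.59−0.111) = 5.372/1.479 = 3.632 mg/L.
e^(−k_1 t) = e^(−0.111×0.7110) = 0.9241; e^(−k_r t) = e^(−1.59×0.7110) = 0.3229.
D = 3.632 × (0.9241 − 0.3229) + 1.52 × 0.3229 = 2.184 + 0.4908 = 2.675 mg/L.
DO = C_s − D = 9.24 − 2.675 = 6.565 mg/L.

DO ≈ 6.57 mg/L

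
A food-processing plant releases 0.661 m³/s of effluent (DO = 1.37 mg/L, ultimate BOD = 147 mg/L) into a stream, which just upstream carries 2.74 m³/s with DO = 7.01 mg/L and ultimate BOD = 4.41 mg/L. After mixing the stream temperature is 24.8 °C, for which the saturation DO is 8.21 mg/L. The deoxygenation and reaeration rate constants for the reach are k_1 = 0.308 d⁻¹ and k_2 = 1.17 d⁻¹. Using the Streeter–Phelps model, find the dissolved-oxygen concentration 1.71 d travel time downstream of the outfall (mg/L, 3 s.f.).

DO ≈ 2.67 mg/L

Mixed DO = (2.74×7.01 + 0.661×1.37)/(2.74+0.661) = 20.11/3.401 = 5.914 mg/L.
Mixed L₀ = (2.74×4.41 + 0.661×147)/(3.401) = 109.3/3.401 = 32.12 mg/L.
Initial deficit D₀ = C_s − DO₀ = 8.21 − 5.914 = 2.296 mg/L.
D(1.71) = [0.308×32.12/(1.17−0.308)](e^(−0.308×1.71) − e^(−1.17×1.71)) + 2.296 e^(−1.17×1.71)
= 11.48 × (0.5906 − 0.1352) + 2.296 × 0.1352 = 5.537 mg/L.
DO = 8.21 − 5.537 = 2.673 mg/L.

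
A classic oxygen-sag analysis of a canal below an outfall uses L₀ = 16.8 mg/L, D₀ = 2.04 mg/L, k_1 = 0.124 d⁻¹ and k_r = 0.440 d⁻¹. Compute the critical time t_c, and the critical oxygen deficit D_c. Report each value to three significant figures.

t_c ≈ 2.84 d; D_c ≈ 3.33 mg/L

With k_r/k_1 = 3.548 and 1 − D₀(k_r−k_1)/(k_1 L₀) = 0.6906,
t_c = ln(3.548 × 0.6906) / (0.440 − 0.124) = ln(2.450) / 0.3160 = 0.8962/0.3160 = 2.836 d.
D_c = (k_1/k_r) L₀ e^(−k_1 t_c) = (0.124/0.440) × 16.8 × e^(−0.124×2.836) = 0.2818 × 16.8 × 0.7035 = 3.331 mg/L.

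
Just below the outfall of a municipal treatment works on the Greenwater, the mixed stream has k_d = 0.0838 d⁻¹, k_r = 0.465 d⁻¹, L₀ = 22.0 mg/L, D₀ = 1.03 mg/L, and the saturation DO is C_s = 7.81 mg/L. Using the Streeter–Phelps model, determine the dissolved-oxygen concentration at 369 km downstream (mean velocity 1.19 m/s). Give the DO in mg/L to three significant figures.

DO ≈ 4.95 mg/L

Travel time t = x/v = 369 km / (1.19 m/s) = 369000 m / 1.19 m/s = 310100 s = 3.589 d.
k_d L₀/(k_r−k_d) = 0.0838×22.0/(0.465−0.0838) = 1.844/0.3812 = 4.836 mg/L.
e^(−k_d t) = e^(−0.0838×3.589) = 0.7403; e^(−k_r t) = e^(−0.465×3.589) = 0.1885.
D = 4.836 × (0.7403 − 0.1885) + 1.03 × 0.1885 = 2.669 + 0.1941 = 2.863 mg/L.
DO = C_s − D = 7.81 − 2.863 = 4.947 mg/L.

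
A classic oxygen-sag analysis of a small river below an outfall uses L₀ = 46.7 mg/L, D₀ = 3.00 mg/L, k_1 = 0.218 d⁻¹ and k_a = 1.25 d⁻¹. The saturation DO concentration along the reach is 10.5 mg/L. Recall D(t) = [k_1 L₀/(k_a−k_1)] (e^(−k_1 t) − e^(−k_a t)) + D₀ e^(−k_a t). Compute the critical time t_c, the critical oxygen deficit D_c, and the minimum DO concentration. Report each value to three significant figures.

t_c ≈ 1.34 d; D_c ≈ 6.08 mg/L; min DO ≈ 4.42 mg/L

With k_a/k_1 = 5.734 and 1 − D₀(k_a−k_1)/(k_1 L₀) = 0.6959,
t_c = ln(5.734 × 0.6959) / (1.25 − 0.218) = ln(3.990) / 1.032 = 1.384/1.032 = 1.341 d.
D_c = (k_1/k_a) L₀ e^(−k_1 t_c) = (0.218/1.25) × 46.7 × e^(−0.218×1.341) = 0.1744 × 46.7 × 0.7465 = 6.080 mg/L.
Minimum DO = C_s − D_c = 10.5 − 6.080 = 4.420 mg/L.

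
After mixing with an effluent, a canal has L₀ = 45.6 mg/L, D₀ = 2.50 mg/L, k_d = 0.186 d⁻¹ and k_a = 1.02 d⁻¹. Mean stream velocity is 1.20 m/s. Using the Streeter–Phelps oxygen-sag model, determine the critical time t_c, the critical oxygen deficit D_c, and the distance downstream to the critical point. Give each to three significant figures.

At the critical point dD/dt = 0, so k_d L₀ e^(−k_d t) = k_a D. Substituting D(t) from the Streeter–Phelps equation and solving for t gives
t_c = ln[(k_a/k_d)(1 − D₀(k_a−k_d)/(k_d L₀))] / (k_a−k_d).
Here k_a−k_d = 0.8340 d⁻¹ and 1 − D₀(k_a−k_d)/(k_d L₀) = 1 − 2.50×0.8340/(0.186×45.6) = 0.7542, so
t_c = ln(5.484 × 0.7542) / 0.8340 = 1.420 / 0.8340 = 1.702 d.
D_c = (k_d/k_a) L₀ e^(−k_d t_c) = (0.186/1.02) × 45.6 × e^(−0.186×1.702) = 0.1824 × 45.6 × 0.7286 = 6.059 mg/L.
x_c = v t_c = 1.20 m/s × 1.702 d × 86400 s/d = 176500 m ≈ 176 km.

t_c ≈ 1.70 d; D_c ≈ 6.06 mg/L; x_c ≈ 176 km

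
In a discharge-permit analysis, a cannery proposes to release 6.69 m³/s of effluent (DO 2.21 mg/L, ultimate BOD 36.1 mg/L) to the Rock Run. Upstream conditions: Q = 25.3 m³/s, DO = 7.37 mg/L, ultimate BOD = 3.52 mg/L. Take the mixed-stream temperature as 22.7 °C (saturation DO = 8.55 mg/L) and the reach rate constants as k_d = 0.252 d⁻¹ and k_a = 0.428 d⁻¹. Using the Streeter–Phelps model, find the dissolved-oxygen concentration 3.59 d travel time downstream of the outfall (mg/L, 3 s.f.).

DO ≈ 5.26 mg/L

Mixed DO = (25.3×7.37 + 6.69×2.21)/(25.3+6.69) = 201.2/31.99 = 6.291 mg/L.
Mixed L₀ = (25.3×3.52 + 6.69×36.1)/(31.99) = 330.6/31.99 = 10.33 mg/L.
Initial deficit D₀ = C_s − DO₀ = 8.55 − 6.291 = 2.259 mg/L.
D(3.59) = [0.252×10.33/(0.428−0.252)](e^(−0.252×3.59) − e^(−0.428×3.59)) + 2.259 e^(−0.428×3.59)
= 14.80 × (0.4047 − 0.2151) + 2.259 × 0.2151 = 3.290 mg/L.
DO = 8.55 − 3.290 = 5.260 mg/L.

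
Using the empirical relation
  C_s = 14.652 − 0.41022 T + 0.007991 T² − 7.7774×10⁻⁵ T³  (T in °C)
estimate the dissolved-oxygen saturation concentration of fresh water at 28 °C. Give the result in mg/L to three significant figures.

C_s ≈ 7.72 mg/L

C_s = 14.652 − 0.41022×28 + 0.007991×28² − 7.7774×10⁻⁵×28³ = 7.723 mg/L.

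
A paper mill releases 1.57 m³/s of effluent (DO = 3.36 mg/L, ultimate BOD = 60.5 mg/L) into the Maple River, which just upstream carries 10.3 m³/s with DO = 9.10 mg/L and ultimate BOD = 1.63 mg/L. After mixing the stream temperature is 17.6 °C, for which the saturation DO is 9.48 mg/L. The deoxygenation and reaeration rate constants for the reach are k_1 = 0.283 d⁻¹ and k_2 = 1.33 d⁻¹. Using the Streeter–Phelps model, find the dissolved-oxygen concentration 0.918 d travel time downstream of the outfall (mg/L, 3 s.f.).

DO ≈ 7.93 mg/L

Mixed DO = (10.3×9.10 + 1.57×3.36)/(10.3+1.57) = 99.01/11.87 = 8.341 mg/L.
Mixed L₀ = (10.3×1.63 + 1.57×60.5)/(11.87) = 111.8/11.87 = 9.417 mg/L.
Initial deficit D₀ = C_s − DO₀ = 9.48 − 8.341 = 1.139 mg/L.
D(0.918) = [0.283×9.417/(1.33−0.283)](e^(−0.283×0.918) − e^(−1.33×0.918)) + 1.139 e^(−1.33×0.918)
= 2.545 × (0.7712 − 0.2950) + 1.139 × 0.2950 = 1.548 mg/L.
DO = 9.48 − 1.548 = 7.932 mg/L.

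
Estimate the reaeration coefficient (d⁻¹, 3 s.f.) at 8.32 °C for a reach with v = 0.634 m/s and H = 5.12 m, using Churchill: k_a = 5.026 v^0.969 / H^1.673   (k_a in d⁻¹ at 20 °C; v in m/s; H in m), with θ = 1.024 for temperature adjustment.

k_a(20) = 5.026 × 0.634^0.969 / 5.12^1.673 = 5.026 × 0.6430 / 15.37 = 0.2103 d⁻¹.
k_a(8.32) = 0.2103 × 1.024^(8.32−20) = 0.2103 × 0.7580 = 0.1594 d⁻¹.

k_a ≈ 0.159 d⁻¹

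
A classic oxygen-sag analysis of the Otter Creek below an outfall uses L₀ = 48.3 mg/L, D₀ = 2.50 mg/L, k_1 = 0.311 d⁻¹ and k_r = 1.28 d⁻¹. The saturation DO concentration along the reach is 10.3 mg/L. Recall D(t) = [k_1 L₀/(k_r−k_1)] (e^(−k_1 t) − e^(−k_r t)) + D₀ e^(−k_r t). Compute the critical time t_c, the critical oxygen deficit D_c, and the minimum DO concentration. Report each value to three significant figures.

t_c ≈ 1.28 d; D_c ≈ 7.89 mg/L; min DO ≈ 2.41 mg/L

With k_r/k_1 = 4.116 and 1 − D₀(k_r−k_1)/(k_1 L₀) = 0.8387,
t_c = ln(4.116 × 0.8387) / (1.28 − 0.311) = ln(3.452) / 0.9690 = 1.239/0.9690 = 1.279 d.
D_c = (k_1/k_r) L₀ e^(−k_1 t_c) = (0.311/1.28) × 48.3 × e^(−0.311×1.279) = 0.2430 × 48.3 × 0.6719 = 7.885 mg/L.
Minimum DO = C_s − D_c = 10.3 − 7.885 = 2.415 mg/L.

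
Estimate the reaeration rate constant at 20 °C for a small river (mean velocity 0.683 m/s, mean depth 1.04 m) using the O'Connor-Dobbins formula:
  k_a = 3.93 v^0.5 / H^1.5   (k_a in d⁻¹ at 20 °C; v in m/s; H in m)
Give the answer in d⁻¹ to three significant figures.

k_a = 3.93 × 0.683^0.5 / 1.04^1.5 = 3.93 × 0.8264 / 1.061 = 3.062 d⁻¹.

k_a ≈ 3.06 d⁻¹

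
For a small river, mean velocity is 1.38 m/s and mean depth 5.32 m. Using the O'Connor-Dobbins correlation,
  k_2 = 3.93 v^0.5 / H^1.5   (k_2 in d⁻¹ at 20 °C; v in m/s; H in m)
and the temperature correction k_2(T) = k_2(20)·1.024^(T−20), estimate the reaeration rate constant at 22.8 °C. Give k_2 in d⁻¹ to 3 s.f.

k_2 ≈ 0.402 d⁻¹

k_2(20) = 3.93 × 1.38^0.5 / 5.32^1.5 = 3.93 × 1.175 / 12.27 = 0.3762 d⁻¹.
k_2(22.8) = 0.3762 × 1.024^(22.8−20) = 0.3762 × 1.069 = 0.4021 d⁻¹.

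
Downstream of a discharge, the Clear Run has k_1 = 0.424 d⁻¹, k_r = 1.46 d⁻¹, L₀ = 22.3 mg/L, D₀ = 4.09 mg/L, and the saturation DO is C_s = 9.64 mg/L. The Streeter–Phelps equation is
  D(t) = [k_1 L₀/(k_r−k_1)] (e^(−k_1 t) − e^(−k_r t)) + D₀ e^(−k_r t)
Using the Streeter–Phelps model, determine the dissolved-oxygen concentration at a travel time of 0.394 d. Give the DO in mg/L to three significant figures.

DO ≈ 4.75 mg/L

k_1 L₀/(k_r−k_1) = 0.424×22.3/(1.46−0.424) = 9.455/1.036 = 9.127 mg/L.
e^(−k_1 t) = e^(−0.424×0.3940) = 0.8462; e^(−k_r t) = e^(−1.46×0.3940) = 0.5626.
D = 9.127 × (0.8462 − 0.5626) + 4.09 × 0.5626 = 2.588 + 2.301 = 4.889 mg/L.
DO = C_s − D = 9.64 − 4.889 = 4.751 mg/L.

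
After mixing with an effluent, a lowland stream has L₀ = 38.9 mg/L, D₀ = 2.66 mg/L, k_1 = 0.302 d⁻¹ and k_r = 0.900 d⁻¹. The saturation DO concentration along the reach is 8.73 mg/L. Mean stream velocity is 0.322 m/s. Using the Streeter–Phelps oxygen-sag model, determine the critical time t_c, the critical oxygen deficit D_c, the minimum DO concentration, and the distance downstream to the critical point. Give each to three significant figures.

With k_r/k_1 = 2.980 and 1 − D₀(k_r−k_1)/(k_1 L₀) = 0.8646,
t_c = ln(2.980 × 0.8646) / (0.900 − 0.302) = ln(2.577) / 0.5980 = 0.9465/0.5980 = 1.583 d.
L(t_c) = L₀ e^(−k_1 t_c) = 38.9 × 0.6200 = 24.12 mg/L, and at the critical point k_r D_c = k_1 L, so D_c = (0.302/0.900) × 24.12 = 8.093 mg/L.
Minimum DO = C_s − D_c = 8.73 − 8.093 = 0.6367 mg/L.
x_c = v t_c = 0.322 m/s × 1.583 d × 86400 s/d = 44030 m ≈ 44.0 km.

t_c ≈ 1.58 d; D_c ≈ 8.09 mg/L; min DO ≈ 0.637 mg/L; x_c ≈ 44.0 km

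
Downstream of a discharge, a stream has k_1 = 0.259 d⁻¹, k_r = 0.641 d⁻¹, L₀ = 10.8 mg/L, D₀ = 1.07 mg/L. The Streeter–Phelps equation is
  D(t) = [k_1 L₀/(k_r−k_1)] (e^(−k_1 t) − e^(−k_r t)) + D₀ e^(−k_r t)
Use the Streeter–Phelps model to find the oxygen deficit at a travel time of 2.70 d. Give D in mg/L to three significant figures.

k_1 L₀/(k_r−k_1) = 0.259×10.8/(0.641−0.259) = 2.797/0.3820 = 7.323 mg/L.
e^(−k_1 t) = e^(−0.259×2.700) = 0.4969; e^(−k_r t) = e^(−0.641×2.700) = 0.1772.
D = 7.323 × (0.4969 − 0.1772) + 1.07 × 0.1772 = 2.342 + 0.1896 = 2.531 mg/L.

D ≈ 2.53 mg/L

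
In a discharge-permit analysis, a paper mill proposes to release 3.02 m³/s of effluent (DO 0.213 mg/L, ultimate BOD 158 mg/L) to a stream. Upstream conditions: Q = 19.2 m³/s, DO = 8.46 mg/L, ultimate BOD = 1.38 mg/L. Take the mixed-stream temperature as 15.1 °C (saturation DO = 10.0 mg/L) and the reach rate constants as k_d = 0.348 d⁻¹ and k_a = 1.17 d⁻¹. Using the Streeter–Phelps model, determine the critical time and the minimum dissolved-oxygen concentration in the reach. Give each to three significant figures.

t_c ≈ 1.08 d; minimum DO ≈ 5.37 mg/L

Mixed DO = (19.2×8.46 + 3.02×0.213)/(19.2+3.02) = 163.1/22.22 = 7.339 mg/L.
Mixed L₀ = (19.2×1.38 + 3.02×158)/(22.22) = 503.7/22.22 = 22.67 mg/L.
Initial deficit D₀ = C_s − DO₀ = 10.0 − 7.339 = 2.661 mg/L.
t_c = (1/0.8220) ln[(1.17/0.348)(1 − 2.661×0.8220/(0.348×22.67))] = 1.217 × ln(2.430) = 1.080 d.
D_c = (0.348/1.17) × 22.67 × e^(−0.348×1.080) = 0.2974 × 22.67 × 0.6867 = 4.630 mg/L.
Minimum DO = 10.0 − 4.630 = 5.370 mg/L.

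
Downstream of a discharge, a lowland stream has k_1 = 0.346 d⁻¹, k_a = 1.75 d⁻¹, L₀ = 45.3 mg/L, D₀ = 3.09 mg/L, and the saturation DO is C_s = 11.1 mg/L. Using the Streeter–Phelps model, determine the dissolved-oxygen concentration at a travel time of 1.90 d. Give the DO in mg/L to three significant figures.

k_1 L₀/(k_a−k_1) = 0.346×45.3/(1.75−0.346) = 15.67/1.404 = 11.16 mg/L.
e^(−k_1 t) = e^(−0.346×1.900) = 0.5182; e^(−k_a t) = e^(−1.75×1.900) = 0.03597.
D = 11.16 × (0.5182 − 0.03597) + 3.09 × 0.03597 = 5.383 + 0.1112 = 5.495 mg/L.
DO = C_s − D = 11.1 − 5.495 = 5.605 mg/L.

DO ≈ 5.61 mg/L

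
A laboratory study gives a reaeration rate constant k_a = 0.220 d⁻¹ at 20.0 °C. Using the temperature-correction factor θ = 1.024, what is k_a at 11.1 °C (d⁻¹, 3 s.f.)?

k_a(T₂) = k_a(T₁) · θ^(T₂−T₁) = 0.220 × 1.024^(11.1−20.0)
= 0.220 × 1.024^-8.90 = 0.220 × 0.8097 = 0.1781 d⁻¹.

k_a ≈ 0.178 d⁻¹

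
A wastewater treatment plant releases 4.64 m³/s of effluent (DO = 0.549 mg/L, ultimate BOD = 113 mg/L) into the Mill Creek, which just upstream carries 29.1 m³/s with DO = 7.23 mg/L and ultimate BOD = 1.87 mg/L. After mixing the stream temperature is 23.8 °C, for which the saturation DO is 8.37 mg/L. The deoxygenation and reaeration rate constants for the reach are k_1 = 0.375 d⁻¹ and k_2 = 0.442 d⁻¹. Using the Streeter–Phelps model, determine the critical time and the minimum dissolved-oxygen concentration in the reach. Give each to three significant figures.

Mixed DO = (29.1×7.23 + 4.64×0.549)/(29.1+4.64) = 212.9/33.74 = 6.311 mg/L.
Mixed L₀ = (29.1×1.87 + 4.64×113)/(33.74) = 578.7/33.74 = 17.15 mg/L.
Initial deficit D₀ = C_s − DO₀ = 8.37 − 6.311 = 2.059 mg/L.
t_c = (1/0.06700) ln[(0.442/0.375)(1 − 2.059×0.06700/(0.375×17.15))] = 14.93 × ln(1.153) = 2.130 d.
D_c = (0.375/0.442) × 17.15 × e^(−0.375×2.130) = 0.8484 × 17.15 × 0.4499 = 6.547 mg/L.
Minimum DO = 8.37 − 6.547 = 1.823 mg/L.

t_c ≈ 2.13 d; minimum DO ≈ 1.82 mg/L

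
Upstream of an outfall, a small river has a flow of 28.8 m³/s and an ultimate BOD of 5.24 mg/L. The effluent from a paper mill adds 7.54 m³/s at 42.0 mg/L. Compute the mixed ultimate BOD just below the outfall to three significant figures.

Flow-weighted mixing: C = (Q_r C_r + Q_w C_w)/(Q_r + Q_w)
= (28.8×5.24 + 7.54×42.0)/(28.8 + 7.54) = 467.6/36.34 = 12.87 mg/L.

12.9 mg/L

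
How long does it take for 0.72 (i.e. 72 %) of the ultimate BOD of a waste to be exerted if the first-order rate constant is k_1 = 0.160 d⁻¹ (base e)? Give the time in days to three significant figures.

y/L₀ = 1 − e^(−k_1 t) = 0.72 ⇒ e^(−k_1 t) = 0.280
t = −ln(0.280) / 0.160 = 1.273 / 0.160 = 7.956 d.

t ≈ 7.96 d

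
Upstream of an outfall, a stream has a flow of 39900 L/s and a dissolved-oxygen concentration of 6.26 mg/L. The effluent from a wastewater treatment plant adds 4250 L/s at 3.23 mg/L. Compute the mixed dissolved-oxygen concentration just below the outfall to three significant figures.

Flow-weighted mixing: C = (Q_r C_r + Q_w C_w)/(Q_r + Q_w)
= (39900×6.26 + 4250×3.23)/(39900 + 4250) = 263500/44150 = 5.968 mg/L.

5.97 mg/L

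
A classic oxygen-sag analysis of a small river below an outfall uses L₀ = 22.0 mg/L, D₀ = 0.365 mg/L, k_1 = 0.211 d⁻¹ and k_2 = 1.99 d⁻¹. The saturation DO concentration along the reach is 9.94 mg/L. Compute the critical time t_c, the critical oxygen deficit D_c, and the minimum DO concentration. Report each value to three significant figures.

t_c ≈ 1.18 d; D_c ≈ 1.82 mg/L; min DO ≈ 8.12 mg/L

t_c = [1/(k_2−k_1)] ln[(k_2/k_1)(1 − D₀(k_2−k_1)/(k_1 L₀))]
= [1/(1.99−0.211)] ln[(1.99/0.211)(1 − 0.365×1.779/(0.211×22.0))]
= (1/1.779) ln[9.431 × 0.8601] = 0.5621 × ln(8.112) = 0.5621 × 2.093 = 1.177 d.
D_c = (k_1/k_2) L₀ e^(−k_1 t_c) = (0.211/1.99) × 22.0 × e^(−0.211×1.177) = 0.1060 × 22.0 × 0.7801 = 1.820 mg/L.
Minimum DO = C_s − D_c = 9.94 − 1.820 = 8.120 mg/L.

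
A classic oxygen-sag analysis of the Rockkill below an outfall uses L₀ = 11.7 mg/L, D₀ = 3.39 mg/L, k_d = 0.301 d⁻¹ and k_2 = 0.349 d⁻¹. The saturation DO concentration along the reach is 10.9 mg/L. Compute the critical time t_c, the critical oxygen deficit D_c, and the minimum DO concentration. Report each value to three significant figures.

At the critical point dD/dt = 0, so k_d L₀ e^(−k_d t) = k_2 D. Substituting D(t) from the Streeter–Phelps equation and solving for t gives
t_c = ln[(k_2/k_d)(1 − D₀(k_2−k_d)/(k_d L₀))] / (k_2−k_d).
Here k_2−k_d = 0.04800 d⁻¹ and 1 − D₀(k_2−k_d)/(k_d L₀) = 1 − 3.39×0.04800/(0.301×11.7) = 0.9538, so
t_c = ln(1.159 × 0.9538) / 0.04800 = 0.1007 / 0.04800 = 2.097 d.
D_c = (k_d/k_2) L₀ e^(−k_d t_c) = (0.301/0.349) × 11.7 × e^(−0.301×2.097) = 0.8625 × 11.7 × 0.5320 = 5.368 mg/L.
Minimum DO = C_s − D_c = 10.9 − 5.368 = 5.532 mg/L.

t_c ≈ 2.10 d; D_c ≈ 5.37 mg/L; min DO ≈ 5.53 mg/L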